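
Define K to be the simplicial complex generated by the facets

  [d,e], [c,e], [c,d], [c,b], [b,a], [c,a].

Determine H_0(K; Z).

H_0 = Z.

Take the total order a < b < c < d < e on the vertex set. Then K (dimension 1) consists of the simplices:

  0-simplices (5): a, b, c, d, e
  1-simplices (6): ab, ac, bc, cd, ce, de

so the chain groups are C_0 ≅ Z^5, C_1 ≅ Z^6.

Boundary ∂_1: C_1 → C_0 maps an edge to its endpoints' difference, ∂[p,q] = q − p. For instance
  ∂ac = c − a.
The resulting 5×6 matrix has rank 4, and its Smith normal form has invariant factors (1,1,1,1).

Computing H_k = (kernel of ∂_k) / (image of ∂_{k+1}):

  H_0: rank C_0 − rank ∂_1 = 5 − 4 = 1, and the invariant factors of ∂_1 are all 1, so H_0 ≅ Z.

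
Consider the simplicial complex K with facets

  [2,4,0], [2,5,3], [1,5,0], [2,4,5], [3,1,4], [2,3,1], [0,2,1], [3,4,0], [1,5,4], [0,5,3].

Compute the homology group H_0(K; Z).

We work with the vertex ordering 0 < 1 < 2 < 3 < 4 < 5. The simplices of K, each written with vertices in increasing order, are:

  0-simplices (6): [0], [1], [2], [3], [4], [5]
  1-simplices (15): [0,1], [0,2], [0,3], [0,4], [0,5], [1,2], [1,3], [1,4], [1,5], [2,3], [2,4], [2,5], [3,4], [3,5], [4,5]
  2-simplices (10): [0,1,2], [0,1,5], [0,2,4], [0,3,4], [0,3,5], [1,2,3], [1,3,4], [1,4,5], [2,3,5], [2,4,5]

Hence C_0 ≅ Z^6, C_1 ≅ Z^15, C_2 ≅ Z^10.

Boundary ∂_1: C_1 → C_0 is given by ∂[p,q] = [q] − [p]. For instance
  ∂[3,4] = [4] − [3].
The resulting 6×15 matrix has rank 5, and its Smith normal form has invariant factors (1,1,1,1,1).

∂_2: C_2 → C_1 acts by ∂[p,q,r] = [q,r] − [p,r] + [p,q]. For instance
  ∂[1,3,4] = [3,4] − [1,4] + [1,3],
  ∂[2,3,5] = [3,5] − [2,5] + [2,3].
As a 15×10 matrix over Z this has rank 10, with invariant factors (1,1,1,1,1,1,1,1,1,2).

Now H_k = ker ∂_k / im ∂_{k+1}, so:

  H_0: rank C_0 − rank ∂_1 = 6 − 5 = 1, and the invariant factors of ∂_1 are all 1, so H_0 ≅ Z.

H_0 ≅ Z.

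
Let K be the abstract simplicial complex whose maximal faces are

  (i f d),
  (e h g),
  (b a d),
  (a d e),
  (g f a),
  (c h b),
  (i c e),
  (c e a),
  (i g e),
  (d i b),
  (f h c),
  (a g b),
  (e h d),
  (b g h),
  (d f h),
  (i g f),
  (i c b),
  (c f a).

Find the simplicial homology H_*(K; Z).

H_0 ≅ Z,  H_1 ≅ Z^2,  H_2 ≅ Z.

Take the total order a < b < c < d < e < f < g < h < i on the vertex set. Then K (dimension 2) consists of the simplices:

  0-simplices (9): a, b, c, d, e, f, g, h, i
  1-simplices (27): ab, ac, ad, ae, af, ag, bc, bd, bg, bh, bi, ce, cf, ch, ci, de, df, dh, di, eg, eh, ei, fg, fh, fi, gh, gi
  2-simplices (18): abd, abg, ace, acf, ade, afg, bch, bci, bdi, bgh, cei, cfh, deh, dfh, dfi, egh, egi, fgi

so the chain groups are C_0 ≅ Z^9, C_1 ≅ Z^27, C_2 ≅ Z^18.

∂_1: C_1 → C_0 maps an edge to its endpoints' difference, ∂[p,q] = q − p. For instance
  ∂bd = d − b.
The 9×27 boundary matrix has rank 8 and Smith normal form diag(1,1,1,1,1,1,1,1).

Boundary ∂_2: C_2 → C_1 maps a triangle to the signed sum of its edges. For instance
  ∂bch = ch − bh + bc,
  ∂abd = bd − ad + ab.
As a 27×18 matrix over Z this has rank 17, with invariant factors (1,1,1,1,1,1,1,1,1,1,1,1,1,1,1,1,1).

Computing H_k = (kernel of ∂_k) / (image of ∂_{k+1}):

  H_0: rank C_0 − rank ∂_1 = 9 − 8 = 1, and the invariant factors of ∂_1 are all 1, so H_0 ≅ Z.
  H_1: rank ker ∂_1 − rank ∂_2 = (27 − 8) − 17 = 2, and the invariant factors of ∂_2 are all 1, so H_1 ≅ Z^2.
  H_2: rank ker ∂_2 − rank ∂_3 = (18 − 17) − 0 = 1, and there is no ∂_3, so H_2 ≅ Z.

(K is a triangulation of the torus T^2.)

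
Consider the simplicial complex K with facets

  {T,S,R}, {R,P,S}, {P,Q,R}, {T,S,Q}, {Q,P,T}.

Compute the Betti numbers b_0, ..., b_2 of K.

b_0 = 1, b_1 = 1, b_2 = 0.

We work with the vertex ordering P < Q < R < S < T. The simplices of K, each written with vertices in increasing order, are:

  0-simplices (5): P, Q, R, S, T
  1-simplices (10): PQ, PR, PS, PT, QR, QS, QT, RS, RT, ST
  2-simplices (5): PQR, PQT, PRS, QST, RST

giving chain groups C_0 ≅ Z^5, C_1 ≅ Z^10, C_2 ≅ Z^5.

The boundary map ∂_1: C_1 → C_0 is given by ∂[p,q] = [q] − [p]. For instance
  ∂ST = T − S.
This gives a 5×10 integer matrix of rank 4; reducing to Smith normal form yields diagonal entries (1,1,1,1).

The boundary map ∂_2: C_2 → C_1 sends each 2-simplex [p,q,r] to [q,r] − [p,r] + [p,q]. For instance
  ∂RST = ST − RT + RS,
  ∂PQR = QR − PR + PQ.
As a 10×5 matrix over Z this has rank 5, with invariant factors (1,1,1,1,1).

Reading off H_k = ker ∂_k / im ∂_{k+1}:

  H_0: rank C_0 − rank ∂_1 = 5 − 4 = 1, and the invariant factors of ∂_1 are all 1, so H_0 = Z.
  H_1: rank ker ∂_1 − rank ∂_2 = (10 − 4) − 5 = 1, and the invariant factors of ∂_2 are all 1, so H_1 = Z.
  H_2: rank ker ∂_2 − rank ∂_3 = (5 − 5) − 0 = 0, and there is no ∂_3, so H_2 = 0.

As a check, the Euler characteristic is 5 − 10 + 5 = 0, which agrees with 1 − 1 + 0 = 0.

Hence the Betti numbers are b_0 = 1, b_1 = 1, b_2 = 0.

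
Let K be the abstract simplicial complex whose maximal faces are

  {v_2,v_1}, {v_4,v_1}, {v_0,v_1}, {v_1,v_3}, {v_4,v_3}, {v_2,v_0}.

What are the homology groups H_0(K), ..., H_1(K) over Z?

We work with the vertex ordering v_0 < v_1 < v_2 < v_3 < v_4. The simplices of K, each written with vertices in increasing order, are:

  0-simplices (5): [v_0], [v_1], [v_2], [v_3], [v_4]
  1-simplices (6): [v_0,v_1], [v_0,v_2], [v_1,v_2], [v_1,v_3], [v_1,v_4], [v_3,v_4]

Hence C_0 ≅ Z^5, C_1 ≅ Z^6.

∂_1: C_1 → C_0 maps an edge to its endpoints' difference, ∂[p,q] = q − p.
As a 5×6 matrix over Z this has rank 4, with invariant factors (1,1,1,1).

Reading off H_k = ker ∂_k / im ∂_{k+1}:

  H_0: rank C_0 − rank ∂_1 = 5 − 4 = 1, and the invariant factors of ∂_1 are all 1, so H_0 ≅ Z.
  H_1: rank ker ∂_1 − rank ∂_2 = (6 − 4) − 0 = 2, and there is no ∂_2, so H_1 ≅ Z^2.

H_0 ≅ Z,  H_1 ≅ Z^2.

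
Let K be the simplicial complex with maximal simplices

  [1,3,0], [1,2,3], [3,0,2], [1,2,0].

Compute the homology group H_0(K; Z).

We work with the vertex ordering 0 < 1 < 2 < 3. The simplices of K, each written with vertices in increasing order, are:

  0-simplices (4): [0], [1], [2], [3]
  1-simplices (6): [0,1], [0,2], [0,3], [1,2], [1,3], [2,3]
  2-simplices (4): [0,1,2], [0,1,3], [0,2,3], [1,2,3]

so the chain groups are C_0 ≅ Z^4, C_1 ≅ Z^6, C_2 ≅ Z^4.

The boundary map ∂_1: C_1 → C_0 maps an edge to its endpoints' difference, ∂[p,q] = q − p. For instance
  ∂[1,3] = [3] − [1].
This gives a 4×6 integer matrix of rank 3; reducing to Smith normal form yields diagonal entries (1,1,1).

Boundary ∂_2: C_2 → C_1 acts by ∂[p,q,r] = [q,r] − [p,r] + [p,q]. For instance
  ∂[1,2,3] = [2,3] − [1,3] + [1,2],
  ∂[0,1,2] = [1,2] − [0,2] + [0,1].
As a 6×4 matrix over Z this has rank 3, with invariant factors (1,1,1).

Now H_k = ker ∂_k / im ∂_{k+1}, so:

  H_0: rank C_0 − rank ∂_1 = 4 − 3 = 1, and the invariant factors of ∂_1 are all 1, so H_0 = Z.

H_0 ≅ Z.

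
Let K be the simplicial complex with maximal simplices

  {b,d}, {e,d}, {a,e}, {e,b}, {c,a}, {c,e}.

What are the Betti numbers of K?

Take the total order a < b < c < d < e on the vertex set. Then K (dimension 1) consists of the simplices:

  0-simplices (5): a, b, c, d, e
  1-simplices (6): ac, ae, bd, be, ce, de

Hence C_0 ≅ Z^5, C_1 ≅ Z^6.

Boundary ∂_1: C_1 → C_0 sends each edge [p,q] (with p < q) to q − p.
This gives a 5×6 integer matrix of rank 4; reducing to Smith normal form yields diagonal entries (1,1,1,1).

Now H_k = ker ∂_k / im ∂_{k+1}, so:

  H_0: rank C_0 − rank ∂_1 = 5 − 4 = 1, and the invariant factors of ∂_1 are all 1, so H_0 ≅ Z.
  H_1: rank ker ∂_1 − rank ∂_2 = (6 − 4) − 0 = 2, and there is no ∂_2, so H_1 ≅ Z^2.

(K is a triangulation of a wedge of 2 circles.)

Hence the Betti numbers are b_0 = 1, b_1 = 2.

b_0 = 1, b_1 = 2.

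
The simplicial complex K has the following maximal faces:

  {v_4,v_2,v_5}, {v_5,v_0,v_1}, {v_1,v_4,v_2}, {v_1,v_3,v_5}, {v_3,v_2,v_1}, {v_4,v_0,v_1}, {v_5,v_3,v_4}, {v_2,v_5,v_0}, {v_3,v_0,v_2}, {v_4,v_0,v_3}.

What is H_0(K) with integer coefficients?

H_0 ≅ Z.

Fix the vertex order v_0 < v_1 < v_2 < v_3 < v_4 < v_5 and write every simplex with vertices in increasing order. Then dim K = 2 and the simplices of K are:

  0-simplices (6): [v_0], [v_1], [v_2], [v_3], [v_4], [v_5]
  1-simplices (15): (15 of them)
  2-simplices (10): [v_0,v_1,v_4], [v_0,v_1,v_5], [v_0,v_2,v_3], [v_0,v_2,v_5], [v_0,v_3,v_4], [v_1,v_2,v_3], [v_1,v_2,v_4], [v_1,v_3,v_5], [v_2,v_4,v_5], [v_3,v_4,v_5]

giving chain groups C_0 ≅ Z^6, C_1 ≅ Z^15, C_2 ≅ Z^10.

The boundary map ∂_1: C_1 → C_0 sends each edge [p,q] (with p < q) to q − p. For instance
  ∂[v_0,v_1] = [v_1] − [v_0].
The resulting 6×15 matrix has rank 5, and its Smith normal form has invariant factors (1,1,1,1,1).

The boundary map ∂_2: C_2 → C_1 sends each 2-simplex [p,q,r] to [q,r] − [p,r] + [p,q]. For instance
  ∂[v_1,v_3,v_5] = [v_3,v_5] − [v_1,v_5] + [v_1,v_3],
  ∂[v_0,v_2,v_5] = [v_2,v_5] − [v_0,v_5] + [v_0,v_2].
This gives a 15×10 integer matrix of rank 10; reducing to Smith normal form yields diagonal entries (1,1,1,1,1,1,1,1,1,2).

Now H_k = ker ∂_k / im ∂_{k+1}, so:

  H_0: rank C_0 − rank ∂_1 = 6 − 5 = 1, and the invariant factors of ∂_1 are all 1, so H_0 = Z.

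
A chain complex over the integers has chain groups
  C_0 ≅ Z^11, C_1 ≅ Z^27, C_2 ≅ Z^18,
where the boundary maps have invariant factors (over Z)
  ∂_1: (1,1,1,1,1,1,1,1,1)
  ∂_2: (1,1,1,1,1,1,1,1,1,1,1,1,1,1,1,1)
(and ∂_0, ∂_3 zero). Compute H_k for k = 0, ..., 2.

H_0 = Z^2,  H_1 = Z^2,  H_2 = Z^2.

H_0: b_0 = 11 − 0 − 9 = 2; torsion from ∂_1 factors > 1: none. So H_0 = Z^2.
H_1: b_1 = 27 − 9 − 16 = 2; torsion from ∂_2 factors > 1: none. So H_1 = Z^2.
H_2: b_2 = 18 − 16 − 0 = 2; torsion from ∂_3 factors > 1: none. So H_2 = Z^2.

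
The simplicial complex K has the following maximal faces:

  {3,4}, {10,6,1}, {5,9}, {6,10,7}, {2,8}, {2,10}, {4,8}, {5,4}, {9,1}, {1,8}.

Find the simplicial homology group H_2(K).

Take the total order 1 < 2 < 3 < 4 < 5 < 6 < 7 < 8 < 9 < 10 on the vertex set. Then K (dimension 2) consists of the simplices:

  0-simplices (10): [1], [2], [3], [4], [5], [6], [7], [8], [9], [10]
  1-simplices (13): [1,6], [1,8], [1,9], [1,10], [2,8], [2,10], [3,4], [4,5], [4,8], [5,9], [6,7], [6,10], [7,10]
  2-simplices (2): [1,6,10], [6,7,10]

Hence C_0 ≅ Z^10, C_1 ≅ Z^13, C_2 ≅ Z^2.

∂_1: C_1 → C_0 is given by ∂[p,q] = [q] − [p]. For instance
  ∂[1,9] = [9] − [1].
As a 10×13 matrix over Z this has rank 9, with invariant factors (1,1,1,1,1,1,1,1,1).

Boundary ∂_2: C_2 → C_1 acts by ∂[p,q,r] = [q,r] − [p,r] + [p,q]. For instance
  ∂[6,7,10] = [7,10] − [6,10] + [6,7],
  ∂[1,6,10] = [6,10] − [1,10] + [1,6].
This gives a 13×2 integer matrix of rank 2; reducing to Smith normal form yields diagonal entries (1,1).

Now H_k = ker ∂_k / im ∂_{k+1}, so:

  H_2: rank ker ∂_2 − rank ∂_3 = (2 − 2) − 0 = 0, and there is no ∂_3, so H_2 ≅ 0.

H_2 = 0.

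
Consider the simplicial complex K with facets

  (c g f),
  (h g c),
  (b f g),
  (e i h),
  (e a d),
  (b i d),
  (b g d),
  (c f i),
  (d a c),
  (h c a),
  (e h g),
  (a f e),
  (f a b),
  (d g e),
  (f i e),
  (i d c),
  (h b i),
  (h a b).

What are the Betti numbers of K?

b_0 = 1, b_1 = 2, b_2 = 1.

We work with the vertex ordering a < b < c < d < e < f < g < h < i. The simplices of K, each written with vertices in increasing order, are:

  0-simplices (9): a, b, c, d, e, f, g, h, i
  1-simplices (27): ab, ac, ad, ae, af, ah, bd, bf, bg, bh, bi, cd, cf, cg, ch, ci, de, dg, di, ef, eg, eh, ei, fg, fi, gh, hi
  2-simplices (18): abf, abh, acd, ach, ade, aef, bdg, bdi, bfg, bhi, cdi, cfg, cfi, cgh, deg, efi, egh, ehi

so the chain groups are C_0 ≅ Z^9, C_1 ≅ Z^27, C_2 ≅ Z^18.

Boundary ∂_1: C_1 → C_0 is given by ∂[p,q] = [q] − [p]. For instance
  ∂ad = d − a.
The resulting 9×27 matrix has rank 8, and its Smith normal form has invariant factors (1,1,1,1,1,1,1,1).

Boundary ∂_2: C_2 → C_1 acts by ∂[p,q,r] = [q,r] − [p,r] + [p,q]. For instance
  ∂bhi = hi − bi + bh,
  ∂egh = gh − eh + eg.
The 27×18 boundary matrix has rank 17 and Smith normal form diag(1,1,1,1,1,1,1,1,1,1,1,1,1,1,1,1,1).

Reading off H_k = ker ∂_k / im ∂_{k+1}:

  H_0: rank C_0 − rank ∂_1 = 9 − 8 = 1, and the invariant factors of ∂_1 are all 1, so H_0 = Z.
  H_1: rank ker ∂_1 − rank ∂_2 = (27 − 8) − 17 = 2, and the invariant factors of ∂_2 are all 1, so H_1 = Z^2.
  H_2: rank ker ∂_2 − rank ∂_3 = (18 − 17) − 0 = 1, and there is no ∂_3, so H_2 = Z.

As a check, the Euler characteristic is 9 − 27 + 18 = 0, which agrees with 1 − 2 + 1 = 0.
(K is a triangulation of the torus T^2.)

Hence the Betti numbers are b_0 = 1, b_1 = 2, b_2 = 1.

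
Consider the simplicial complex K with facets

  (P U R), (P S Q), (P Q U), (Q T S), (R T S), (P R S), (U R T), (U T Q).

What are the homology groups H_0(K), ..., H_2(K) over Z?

H_0 = Z,  H_1 = 0,  H_2 = Z.

K has 6 vertices, 12 edges, 8 triangles.
rank ∂_0 = 0, rank ∂_1 = 5 ⇒ b_0 = 6 − 0 − 5 = 1; all invariant factors of ∂_1 are 1 so no torsion. So H_0 ≅ Z.
rank ∂_1 = 5, rank ∂_2 = 7 ⇒ b_1 = 12 − 5 − 7 = 0; all invariant factors of ∂_2 are 1 so no torsion. So H_1 ≅ 0.
rank ∂_2 = 7, rank ∂_3 = 0 ⇒ b_2 = 8 − 7 − 0 = 1. So H_2 ≅ Z.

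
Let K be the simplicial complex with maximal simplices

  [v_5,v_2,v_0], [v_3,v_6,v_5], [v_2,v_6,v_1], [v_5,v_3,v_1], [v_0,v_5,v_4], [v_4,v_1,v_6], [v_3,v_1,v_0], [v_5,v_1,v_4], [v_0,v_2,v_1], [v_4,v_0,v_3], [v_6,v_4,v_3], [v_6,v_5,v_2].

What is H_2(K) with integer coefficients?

H_2 = 0.

Take the total order v_0 < v_1 < v_2 < v_3 < v_4 < v_5 < v_6 on the vertex set. Then K (dimension 2) consists of the simplices:

  0-simplices (7): [v_0], [v_1], [v_2], [v_3], [v_4], [v_5], [v_6]
  1-simplices (18): (18 of them)
  2-simplices (12): (12 of them)

Hence C_0 ≅ Z^7, C_1 ≅ Z^18, C_2 ≅ Z^12.

∂_1: C_1 → C_0 is given by ∂[p,q] = [q] − [p].
The resulting 7×18 matrix has rank 6, and its Smith normal form has invariant factors (1,1,1,1,1,1).

Boundary ∂_2: C_2 → C_1 acts by ∂[p,q,r] = [q,r] − [p,r] + [p,q]. For instance
  ∂[v_0,v_3,v_4] = [v_3,v_4] − [v_0,v_4] + [v_0,v_3],
  ∂[v_1,v_2,v_6] = [v_2,v_6] − [v_1,v_6] + [v_1,v_2].
The resulting 18×12 matrix has rank 12, and its Smith normal form has invariant factors (1,1,1,1,1,1,1,1,1,1,1,2).

From H_k ≅ ker(∂_k) / im(∂_{k+1}) we obtain:

  H_2: rank ker ∂_2 − rank ∂_3 = (12 − 12) − 0 = 0, and there is no ∂_3, so H_2 ≅ 0.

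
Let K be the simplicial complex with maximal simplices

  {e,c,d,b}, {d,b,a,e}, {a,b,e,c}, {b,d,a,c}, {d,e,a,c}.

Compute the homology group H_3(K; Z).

H_3 ≅ Z.

We work with the vertex ordering a < b < c < d < e. The simplices of K, each written with vertices in increasing order, are:

  0-simplices (5): a, b, c, d, e
  1-simplices (10): ab, ac, ad, ae, bc, bd, be, cd, ce, de
  2-simplices (10): abc, abd, abe, acd, ace, ade, bcd, bce, bde, cde
  3-simplices (5): abcd, abce, abde, acde, bcde

so the chain groups are C_0 ≅ Z^5, C_1 ≅ Z^10, C_2 ≅ Z^10, C_3 ≅ Z^5.

Boundary ∂_1: C_1 → C_0 maps an edge to its endpoints' difference, ∂[p,q] = q − p. For instance
  ∂bd = d − b.
The resulting 5×10 matrix has rank 4, and its Smith normal form has invariant factors (1,1,1,1).

Boundary ∂_2: C_2 → C_1 acts by ∂[p,q,r] = [q,r] − [p,r] + [p,q]. For instance
  ∂bce = ce − be + bc,
  ∂bcd = cd − bd + bc.
The resulting 10×10 matrix has rank 6, and its Smith normal form has invariant factors (1,1,1,1,1,1).

The boundary map ∂_3: C_3 → C_2 sends each 3-simplex σ to the alternating sum Σ_i (−1)^i (σ with its i-th vertex removed). For instance
  ∂abce = bce − ace + abe − abc,
  ∂bcde = cde − bde + bce − bcd.
As a 10×5 matrix over Z this has rank 4, with invariant factors (1,1,1,1).

Now H_k = ker ∂_k / im ∂_{k+1}, so:

  H_3: rank ker ∂_3 − rank ∂_4 = (5 − 4) − 0 = 1, and there is no ∂_4, so H_3 = Z.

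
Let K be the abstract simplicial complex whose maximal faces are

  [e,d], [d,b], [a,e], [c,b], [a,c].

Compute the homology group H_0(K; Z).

H_0 = Z.

K has 5 vertices, 5 edges.
rank ∂_0 = 0, rank ∂_1 = 4 ⇒ b_0 = 5 − 0 − 4 = 1; all invariant factors of ∂_1 are 1 so no torsion. So H_0 = Z.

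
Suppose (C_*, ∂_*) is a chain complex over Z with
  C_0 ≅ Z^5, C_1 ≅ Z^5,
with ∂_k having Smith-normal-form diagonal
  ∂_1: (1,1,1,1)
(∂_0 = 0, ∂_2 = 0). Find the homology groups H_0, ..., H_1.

H_0: b_0 = 5 − 0 − 4 = 1; torsion from ∂_1 factors > 1: none. So H_0 ≅ Z.
H_1: b_1 = 5 − 4 − 0 = 1; torsion from ∂_2 factors > 1: none. So H_1 ≅ Z.

H_0 ≅ Z,  H_1 ≅ Z.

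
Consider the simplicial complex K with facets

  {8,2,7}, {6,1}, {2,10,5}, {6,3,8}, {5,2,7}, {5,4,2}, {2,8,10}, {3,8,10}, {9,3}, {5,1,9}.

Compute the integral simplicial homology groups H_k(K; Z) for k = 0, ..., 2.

H_0 ≅ Z,  H_1 ≅ Z^2,  H_2 = 0.

We work with the vertex ordering 1 < 2 < 3 < 4 < 5 < 6 < 7 < 8 < 9 < 10. The simplices of K, each written with vertices in increasing order, are:

  0-simplices (10): [1], [2], [3], [4], [5], [6], [7], [8], [9], [10]
  1-simplices (19): [1,5], [1,6], [1,9], [2,4], [2,5], [2,7], [2,8], [2,10], [3,6], [3,8], [3,9], [3,10], [4,5], [5,7], [5,9], [5,10], [6,8], [7,8], [8,10]
  2-simplices (8): [1,5,9], [2,4,5], [2,5,7], [2,5,10], [2,7,8], [2,8,10], [3,6,8], [3,8,10]

giving chain groups C_0 ≅ Z^10, C_1 ≅ Z^19, C_2 ≅ Z^8.

∂_1: C_1 → C_0 maps an edge to its endpoints' difference, ∂[p,q] = q − p. For instance
  ∂[1,6] = [6] − [1].
This gives a 10×19 integer matrix of rank 9; reducing to Smith normal form yields diagonal entries (1,1,1,1,1,1,1,1,1).

The boundary map ∂_2: C_2 → C_1 maps a triangle to the signed sum of its edges. For instance
  ∂[2,4,5] = [4,5] − [2,5] + [2,4],
  ∂[3,8,10] = [8,10] − [3,10] + [3,8].
This gives a 19×8 integer matrix of rank 8; reducing to Smith normal form yields diagonal entries (1,1,1,1,1,1,1,1).

Now H_k = ker ∂_k / im ∂_{k+1}, so:

  H_0: rank C_0 − rank ∂_1 = 10 − 9 = 1, and the invariant factors of ∂_1 are all 1, so H_0 = Z.
  H_1: rank ker ∂_1 − rank ∂_2 = (19 − 9) − 8 = 2, and the invariant factors of ∂_2 are all 1, so H_1 = Z^2.
  H_2: rank ker ∂_2 − rank ∂_3 = (8 − 8) − 0 = 0, and there is no ∂_3, so H_2 = 0.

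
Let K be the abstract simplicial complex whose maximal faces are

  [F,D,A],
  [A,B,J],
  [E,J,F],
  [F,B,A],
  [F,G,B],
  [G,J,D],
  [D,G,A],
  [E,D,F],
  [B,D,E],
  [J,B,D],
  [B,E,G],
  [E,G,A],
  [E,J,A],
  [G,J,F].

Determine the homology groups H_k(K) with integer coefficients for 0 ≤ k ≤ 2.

H_0 = Z,  H_1 = Z^2,  H_2 = Z.

Fix the vertex order A < B < D < E < F < G < J and write every simplex with vertices in increasing order. Then dim K = 2 and the simplices of K are:

  0-simplices (7): A, B, D, E, F, G, J
  1-simplices (21): AB, AD, AE, AF, AG, AJ, BD, BE, BF, BG, BJ, DE, DF, DG, DJ, EF, EG, EJ, FG, FJ, GJ
  2-simplices (14): ABF, ABJ, ADF, ADG, AEG, AEJ, BDE, BDJ, BEG, BFG, DEF, DGJ, EFJ, FGJ

so the chain groups are C_0 ≅ Z^7, C_1 ≅ Z^21, C_2 ≅ Z^14.

Boundary ∂_1: C_1 → C_0 maps an edge to its endpoints' difference, ∂[p,q] = q − p. For instance
  ∂DF = F − D.
As a 7×21 matrix over Z this has rank 6, with invariant factors (1,1,1,1,1,1).

∂_2: C_2 → C_1 acts by ∂[p,q,r] = [q,r] − [p,r] + [p,q]. For instance
  ∂ADF = DF − AF + AD,
  ∂BFG = FG − BG + BF.
The resulting 21×14 matrix has rank 13, and its Smith normal form has invariant factors (1,1,1,1,1,1,1,1,1,1,1,1,1).

From H_k ≅ ker(∂_k) / im(∂_{k+1}) we obtain:

  H_0: rank C_0 − rank ∂_1 = 7 − 6 = 1, and the invariant factors of ∂_1 are all 1, so H_0 ≅ Z.
  H_1: rank ker ∂_1 − rank ∂_2 = (21 − 6) − 13 = 2, and the invariant factors of ∂_2 are all 1, so H_1 ≅ Z^2.
  H_2: rank ker ∂_2 − rank ∂_3 = (14 − 13) − 0 = 1, and there is no ∂_3, so H_2 ≅ Z.

As a check, the Euler characteristic is 7 − 21 + 14 = 0, which agrees with 1 − 2 + 1 = 0.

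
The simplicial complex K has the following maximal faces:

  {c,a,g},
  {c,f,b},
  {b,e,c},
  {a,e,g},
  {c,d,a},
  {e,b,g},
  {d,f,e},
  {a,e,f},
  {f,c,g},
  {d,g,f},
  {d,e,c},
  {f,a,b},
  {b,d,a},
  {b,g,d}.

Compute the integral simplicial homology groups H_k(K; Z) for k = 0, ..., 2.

H_0 ≅ Z,  H_1 ≅ Z^2,  H_2 ≅ Z.

We work with the vertex ordering a < b < c < d < e < f < g. The simplices of K, each written with vertices in increasing order, are:

  0-simplices (7): a, b, c, d, e, f, g
  1-simplices (21): ab, ac, ad, ae, af, ag, bc, bd, be, bf, bg, cd, ce, cf, cg, de, df, dg, ef, eg, fg
  2-simplices (14): abd, abf, acd, acg, aef, aeg, bce, bcf, bdg, beg, cde, cfg, def, dfg

giving chain groups C_0 ≅ Z^7, C_1 ≅ Z^21, C_2 ≅ Z^14.

∂_1: C_1 → C_0 maps an edge to its endpoints' difference, ∂[p,q] = q − p.
The 7×21 boundary matrix has rank 6 and Smith normal form diag(1,1,1,1,1,1).

∂_2: C_2 → C_1 maps a triangle to the signed sum of its edges. For instance
  ∂abf = bf − af + ab,
  ∂acg = cg − ag + ac.
The 21×14 boundary matrix has rank 13 and Smith normal form diag(1,1,1,1,1,1,1,1,1,1,1,1,1).

From H_k ≅ ker(∂_k) / im(∂_{k+1}) we obtain:

  H_0: rank C_0 − rank ∂_1 = 7 − 6 = 1, and the invariant factors of ∂_1 are all 1, so H_0 ≅ Z.
  H_1: rank ker ∂_1 − rank ∂_2 = (21 − 6) − 13 = 2, and the invariant factors of ∂_2 are all 1, so H_1 ≅ Z^2.
  H_2: rank ker ∂_2 − rank ∂_3 = (14 − 13) − 0 = 1, and there is no ∂_3, so H_2 ≅ Z.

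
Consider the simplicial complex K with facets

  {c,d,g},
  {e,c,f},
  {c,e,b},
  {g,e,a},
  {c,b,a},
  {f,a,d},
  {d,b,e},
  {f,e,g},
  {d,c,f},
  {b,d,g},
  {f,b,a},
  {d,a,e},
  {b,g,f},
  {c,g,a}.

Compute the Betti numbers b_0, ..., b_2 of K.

b_0 = 1, b_1 = 2, b_2 = 1.

We work with the vertex ordering a < b < c < d < e < f < g. The simplices of K, each written with vertices in increasing order, are:

  0-simplices (7): a, b, c, d, e, f, g
  1-simplices (21): ab, ac, ad, ae, af, ag, bc, bd, be, bf, bg, cd, ce, cf, cg, de, df, dg, ef, eg, fg
  2-simplices (14): abc, abf, acg, ade, adf, aeg, bce, bde, bdg, bfg, cdf, cdg, cef, efg

so the chain groups are C_0 ≅ Z^7, C_1 ≅ Z^21, C_2 ≅ Z^14.

Boundary ∂_1: C_1 → C_0 sends each edge [p,q] (with p < q) to q − p. For instance
  ∂bc = c − b.
This gives a 7×21 integer matrix of rank 6; reducing to Smith normal form yields diagonal entries (1,1,1,1,1,1).

The boundary map ∂_2: C_2 → C_1 maps a triangle to the signed sum of its edges. For instance
  ∂efg = fg − eg + ef,
  ∂adf = df − af + ad.
This gives a 21×14 integer matrix of rank 13; reducing to Smith normal form yields diagonal entries (1,1,1,1,1,1,1,1,1,1,1,1,1).

Now H_k = ker ∂_k / im ∂_{k+1}, so:

  H_0: rank C_0 − rank ∂_1 = 7 − 6 = 1, and the invariant factors of ∂_1 are all 1, so H_0 ≅ Z.
  H_1: rank ker ∂_1 − rank ∂_2 = (21 − 6) − 13 = 2, and the invariant factors of ∂_2 are all 1, so H_1 ≅ Z^2.
  H_2: rank ker ∂_2 − rank ∂_3 = (14 − 13) − 0 = 1, and there is no ∂_3, so H_2 ≅ Z.

Hence the Betti numbers are b_0 = 1, b_1 = 2, b_2 = 1.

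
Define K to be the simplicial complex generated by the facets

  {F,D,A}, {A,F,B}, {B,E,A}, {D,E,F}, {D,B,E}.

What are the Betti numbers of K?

Fix the vertex order A < B < D < E < F and write every simplex with vertices in increasing order. Then dim K = 2 and the simplices of K are:

  0-simplices (5): A, B, D, E, F
  1-simplices (10): AB, AD, AE, AF, BD, BE, BF, DE, DF, EF
  2-simplices (5): ABE, ABF, ADF, BDE, DEF

Hence C_0 ≅ Z^5, C_1 ≅ Z^10, C_2 ≅ Z^5.

The boundary map ∂_1: C_1 → C_0 sends each edge [p,q] (with p < q) to q − p. For instance
  ∂DF = F − D.
The 5×10 boundary matrix has rank 4 and Smith normal form diag(1,1,1,1).

Boundary ∂_2: C_2 → C_1 sends each 2-simplex [p,q,r] to [q,r] − [p,r] + [p,q]. For instance
  ∂DEF = EF − DF + DE,
  ∂ADF = DF − AF + AD.
As a 10×5 matrix over Z this has rank 5, with invariant factors (1,1,1,1,1).

From H_k ≅ ker(∂_k) / im(∂_{k+1}) we obtain:

  H_0: rank C_0 − rank ∂_1 = 5 − 4 = 1, and the invariant factors of ∂_1 are all 1, so H_0 ≅ Z.
  H_1: rank ker ∂_1 − rank ∂_2 = (10 − 4) − 5 = 1, and the invariant factors of ∂_2 are all 1, so H_1 ≅ Z.
  H_2: rank ker ∂_2 − rank ∂_3 = (5 − 5) − 0 = 0, and there is no ∂_3, so H_2 ≅ 0.

Hence the Betti numbers are b_0 = 1, b_1 = 1, b_2 = 0.

b_0 = 1, b_1 = 1, b_2 = 0.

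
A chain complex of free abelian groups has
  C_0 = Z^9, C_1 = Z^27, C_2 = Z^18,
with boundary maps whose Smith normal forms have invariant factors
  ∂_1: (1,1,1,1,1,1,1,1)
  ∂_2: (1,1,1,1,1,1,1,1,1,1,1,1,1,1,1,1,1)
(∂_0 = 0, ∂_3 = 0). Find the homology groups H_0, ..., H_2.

H_0: b_0 = 9 − 0 − 8 = 1; torsion from ∂_1 factors > 1: none. So H_0 = Z.
H_1: b_1 = 27 − 8 − 17 = 2; torsion from ∂_2 factors > 1: none. So H_1 = Z^2.
H_2: b_2 = 18 − 17 − 0 = 1; torsion from ∂_3 factors > 1: none. So H_2 = Z.

H_0 = Z,  H_1 = Z^2,  H_2 = Z.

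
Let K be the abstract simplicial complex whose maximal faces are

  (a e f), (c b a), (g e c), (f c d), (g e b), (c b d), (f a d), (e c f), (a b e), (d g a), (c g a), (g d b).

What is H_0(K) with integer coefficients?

H_0 ≅ Z.

We work with the vertex ordering a < b < c < d < e < f < g. The simplices of K, each written with vertices in increasing order, are:

  0-simplices (7): a, b, c, d, e, f, g
  1-simplices (18): ab, ac, ad, ae, af, ag, bc, bd, be, bg, cd, ce, cf, cg, df, dg, ef, eg
  2-simplices (12): abc, abe, acg, adf, adg, aef, bcd, bdg, beg, cdf, cef, ceg

so the chain groups are C_0 ≅ Z^7, C_1 ≅ Z^18, C_2 ≅ Z^12.

Boundary ∂_1: C_1 → C_0 maps an edge to its endpoints' difference, ∂[p,q] = q − p.
As a 7×18 matrix over Z this has rank 6, with invariant factors (1,1,1,1,1,1).

Boundary ∂_2: C_2 → C_1 maps a triangle to the signed sum of its edges. For instance
  ∂bdg = dg − bg + bd,
  ∂ceg = eg − cg + ce.
This gives a 18×12 integer matrix of rank 12; reducing to Smith normal form yields diagonal entries (1,1,1,1,1,1,1,1,1,1,1,2).

Computing H_k = (kernel of ∂_k) / (image of ∂_{k+1}):

  H_0: rank C_0 − rank ∂_1 = 7 − 6 = 1, and the invariant factors of ∂_1 are all 1, so H_0 = Z.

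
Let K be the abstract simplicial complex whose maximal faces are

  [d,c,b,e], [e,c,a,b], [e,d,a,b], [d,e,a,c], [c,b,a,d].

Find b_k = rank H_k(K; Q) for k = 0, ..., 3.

Fix the vertex order a < b < c < d < e and write every simplex with vertices in increasing order. Then dim K = 3 and the simplices of K are:

  0-simplices (5): a, b, c, d, e
  1-simplices (10): ab, ac, ad, ae, bc, bd, be, cd, ce, de
  2-simplices (10): abc, abd, abe, acd, ace, ade, bcd, bce, bde, cde
  3-simplices (5): abcd, abce, abde, acde, bcde

Hence C_0 ≅ Z^5, C_1 ≅ Z^10, C_2 ≅ Z^10, C_3 ≅ Z^5.

∂_1: C_1 → C_0 maps an edge to its endpoints' difference, ∂[p,q] = q − p. For instance
  ∂ac = c − a.
As a 5×10 matrix over Z this has rank 4, with invariant factors (1,1,1,1).

Boundary ∂_2: C_2 → C_1 sends each 2-simplex [p,q,r] to [q,r] − [p,r] + [p,q]. For instance
  ∂ace = ce − ae + ac,
  ∂acd = cd − ad + ac.
The resulting 10×10 matrix has rank 6, and its Smith normal form has invariant factors (1,1,1,1,1,1).

Boundary ∂_3: C_3 → C_2 sends each 3-simplex σ to the alternating sum Σ_i (−1)^i (σ with its i-th vertex removed). For instance
  ∂abde = bde − ade + abe − abd,
  ∂acde = cde − ade + ace − acd.
The resulting 10×5 matrix has rank 4, and its Smith normal form has invariant factors (1,1,1,1).

Reading off H_k = ker ∂_k / im ∂_{k+1}:

  H_0: rank C_0 − rank ∂_1 = 5 − 4 = 1, and the invariant factors of ∂_1 are all 1, so H_0 = Z.
  H_1: rank ker ∂_1 − rank ∂_2 = (10 − 4) − 6 = 0, and the invariant factors of ∂_2 are all 1, so H_1 = 0.
  H_2: rank ker ∂_2 − rank ∂_3 = (10 − 6) − 4 = 0, and the invariant factors of ∂_3 are all 1, so H_2 = 0.
  H_3: rank ker ∂_3 − rank ∂_4 = (5 − 4) − 0 = 1, and there is no ∂_4, so H_3 = Z.

Hence the Betti numbers are b_0 = 1, b_1 = 0, b_2 = 0, b_3 = 1.

b_0 = 1, b_1 = 0, b_2 = 0, b_3 = 1.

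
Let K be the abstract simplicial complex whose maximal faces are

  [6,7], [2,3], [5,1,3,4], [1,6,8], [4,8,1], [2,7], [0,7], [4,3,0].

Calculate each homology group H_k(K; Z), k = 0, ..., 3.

Take the total order 0 < 1 < 2 < 3 < 4 < 5 < 6 < 7 < 8 on the vertex set. Then K (dimension 3) consists of the simplices:

  0-simplices (9): [0], [1], [2], [3], [4], [5], [6], [7], [8]
  1-simplices (16): [0,3], [0,4], [0,7], [1,3], [1,4], [1,5], [1,6], [1,8], [2,3], [2,7], [3,4], [3,5], [4,5], [4,8], [6,7], [6,8]
  2-simplices (7): [0,3,4], [1,3,4], [1,3,5], [1,4,5], [1,4,8], [1,6,8], [3,4,5]
  3-simplices (1): [1,3,4,5]

giving chain groups C_0 ≅ Z^9, C_1 ≅ Z^16, C_2 ≅ Z^7, C_3 ≅ Z^1.

∂_1: C_1 → C_0 is given by ∂[p,q] = [q] − [p].
The 9×16 boundary matrix has rank 8 and Smith normal form diag(1,1,1,1,1,1,1,1).

Boundary ∂_2: C_2 → C_1 sends each 2-simplex [p,q,r] to [q,r] − [p,r] + [p,q]. For instance
  ∂[3,4,5] = [4,5] − [3,5] + [3,4],
  ∂[1,3,4] = [3,4] − [1,4] + [1,3].
This gives a 16×7 integer matrix of rank 6; reducing to Smith normal form yields diagonal entries (1,1,1,1,1,1).

The boundary map ∂_3: C_3 → C_2 sends each 3-simplex σ to the alternating sum Σ_i (−1)^i (σ with its i-th vertex removed). For instance
  ∂[1,3,4,5] = [3,4,5] − [1,4,5] + [1,3,5] − [1,3,4].
The resulting 7×1 matrix has rank 1, and its Smith normal form has invariant factors (1).

From H_k ≅ ker(∂_k) / im(∂_{k+1}) we obtain:

  H_0: rank C_0 − rank ∂_1 = 9 − 8 = 1, and the invariant factors of ∂_1 are all 1, so H_0 ≅ Z.
  H_1: rank ker ∂_1 − rank ∂_2 = (16 − 8) − 6 = 2, and the invariant factors of ∂_2 are all 1, so H_1 ≅ Z^2.
  H_2: rank ker ∂_2 − rank ∂_3 = (7 − 6) − 1 = 0, and the invariant factors of ∂_3 are all 1, so H_2 ≅ 0.
  H_3: rank ker ∂_3 − rank ∂_4 = (1 − 1) − 0 = 0, and there is no ∂_4, so H_3 ≅ 0.

H_0 ≅ Z,  H_1 ≅ Z^2,  H_2 = 0,  H_3 = 0.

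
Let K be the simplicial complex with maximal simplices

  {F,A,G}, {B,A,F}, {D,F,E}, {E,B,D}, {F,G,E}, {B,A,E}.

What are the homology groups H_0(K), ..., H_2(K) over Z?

We work with the vertex ordering A < B < D < E < F < G. The simplices of K, each written with vertices in increasing order, are:

  0-simplices (6): A, B, D, E, F, G
  1-simplices (12): AB, AE, AF, AG, BD, BE, BF, DE, DF, EF, EG, FG
  2-simplices (6): ABE, ABF, AFG, BDE, DEF, EFG

so the chain groups are C_0 ≅ Z^6, C_1 ≅ Z^12, C_2 ≅ Z^6.

∂_1: C_1 → C_0 sends each edge [p,q] (with p < q) to q − p. For instance
  ∂EG = G − E.
The resulting 6×12 matrix has rank 5, and its Smith normal form has invariant factors (1,1,1,1,1).

The boundary map ∂_2: C_2 → C_1 maps a triangle to the signed sum of its edges. For instance
  ∂ABF = BF − AF + AB,
  ∂DEF = EF − DF + DE.
The resulting 12×6 matrix has rank 6, and its Smith normal form has invariant factors (1,1,1,1,1,1).

Now H_k = ker ∂_k / im ∂_{k+1}, so:

  H_0: rank C_0 − rank ∂_1 = 6 − 5 = 1, and the invariant factors of ∂_1 are all 1, so H_0 = Z.
  H_1: rank ker ∂_1 − rank ∂_2 = (12 − 5) − 6 = 1, and the invariant factors of ∂_2 are all 1, so H_1 = Z.
  H_2: rank ker ∂_2 − rank ∂_3 = (6 − 6) − 0 = 0, and there is no ∂_3, so H_2 = 0.

H_0 ≅ Z,  H_1 ≅ Z,  H_2 = 0.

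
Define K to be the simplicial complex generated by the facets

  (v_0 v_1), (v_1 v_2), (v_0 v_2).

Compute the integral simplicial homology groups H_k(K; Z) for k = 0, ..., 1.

We work with the vertex ordering v_0 < v_1 < v_2. The simplices of K, each written with vertices in increasing order, are:

  0-simplices (3): [v_0], [v_1], [v_2]
  1-simplices (3): [v_0,v_1], [v_0,v_2], [v_1,v_2]

so the chain groups are C_0 ≅ Z^3, C_1 ≅ Z^3.

Boundary ∂_1: C_1 → C_0 sends each edge [p,q] (with p < q) to q − p.
The 3×3 boundary matrix has rank 2 and Smith normal form diag(1,1).

Now H_k = ker ∂_k / im ∂_{k+1}, so:

  H_0: rank C_0 − rank ∂_1 = 3 − 2 = 1, and the invariant factors of ∂_1 are all 1, so H_0 ≅ Z.
  H_1: rank ker ∂_1 − rank ∂_2 = (3 − 2) − 0 = 1, and there is no ∂_2, so H_1 ≅ Z.

As a check, the Euler characteristic is 3 − 3 = 0, which agrees with 1 − 1 = 0.

H_0 ≅ Z,  H_1 ≅ Z.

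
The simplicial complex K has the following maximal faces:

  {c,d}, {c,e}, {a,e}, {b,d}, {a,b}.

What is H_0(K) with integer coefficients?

H_0 = Z.

We work with the vertex ordering a < b < c < d < e. The simplices of K, each written with vertices in increasing order, are:

  0-simplices (5): a, b, c, d, e
  1-simplices (5): ab, ae, bd, cd, ce

so the chain groups are C_0 ≅ Z^5, C_1 ≅ Z^5.

The boundary map ∂_1: C_1 → C_0 is given by ∂[p,q] = [q] − [p]. For instance
  ∂ab = b − a.
The 5×5 boundary matrix has rank 4 and Smith normal form diag(1,1,1,1).

Computing H_k = (kernel of ∂_k) / (image of ∂_{k+1}):

  H_0: rank C_0 − rank ∂_1 = 5 − 4 = 1, and the invariant factors of ∂_1 are all 1, so H_0 ≅ Z.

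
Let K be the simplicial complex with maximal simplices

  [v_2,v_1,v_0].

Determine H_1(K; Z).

H_1 ≅ 0.

We work with the vertex ordering v_0 < v_1 < v_2. The simplices of K, each written with vertices in increasing order, are:

  0-simplices (3): [v_0], [v_1], [v_2]
  1-simplices (3): [v_0,v_1], [v_0,v_2], [v_1,v_2]
  2-simplices (1): [v_0,v_1,v_2]

giving chain groups C_0 ≅ Z^3, C_1 ≅ Z^3, C_2 ≅ Z^1.

Boundary ∂_1: C_1 → C_0 maps an edge to its endpoints' difference, ∂[p,q] = q − p. For instance
  ∂[v_0,v_2] = [v_2] − [v_0].
As a 3×3 matrix over Z this has rank 2, with invariant factors (1,1).

Boundary ∂_2: C_2 → C_1 maps a triangle to the signed sum of its edges. For instance
  ∂[v_0,v_1,v_2] = [v_1,v_2] − [v_0,v_2] + [v_0,v_1].
The resulting 3×1 matrix has rank 1, and its Smith normal form has invariant factors (1).

From H_k ≅ ker(∂_k) / im(∂_{k+1}) we obtain:

  H_1: rank ker ∂_1 − rank ∂_2 = (3 − 2) − 1 = 0, and the invariant factors of ∂_2 are all 1, so H_1 = 0.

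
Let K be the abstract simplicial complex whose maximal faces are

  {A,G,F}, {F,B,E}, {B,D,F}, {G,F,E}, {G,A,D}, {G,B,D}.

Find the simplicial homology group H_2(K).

H_2 = 0.

Take the total order A < B < D < E < F < G on the vertex set. Then K (dimension 2) consists of the simplices:

  0-simplices (6): A, B, D, E, F, G
  1-simplices (12): AD, AF, AG, BD, BE, BF, BG, DF, DG, EF, EG, FG
  2-simplices (6): ADG, AFG, BDF, BDG, BEF, EFG

giving chain groups C_0 ≅ Z^6, C_1 ≅ Z^12, C_2 ≅ Z^6.

The boundary map ∂_1: C_1 → C_0 is given by ∂[p,q] = [q] − [p].
The resulting 6×12 matrix has rank 5, and its Smith normal form has invariant factors (1,1,1,1,1).

Boundary ∂_2: C_2 → C_1 acts by ∂[p,q,r] = [q,r] − [p,r] + [p,q]. For instance
  ∂ADG = DG − AG + AD,
  ∂EFG = FG − EG + EF.
The 12×6 boundary matrix has rank 6 and Smith normal form diag(1,1,1,1,1,1).

Computing H_k = (kernel of ∂_k) / (image of ∂_{k+1}):

  H_2: rank ker ∂_2 − rank ∂_3 = (6 − 6) − 0 = 0, and there is no ∂_3, so H_2 = 0.

(K is a triangulation of the cylinder S^1 x I.)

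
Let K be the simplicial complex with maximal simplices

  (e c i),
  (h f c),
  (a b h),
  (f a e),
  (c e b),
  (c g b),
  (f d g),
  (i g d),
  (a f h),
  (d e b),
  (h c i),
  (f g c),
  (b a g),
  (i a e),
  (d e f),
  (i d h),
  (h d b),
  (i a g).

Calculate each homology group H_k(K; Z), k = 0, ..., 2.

H_0 ≅ Z,  H_1 ≅ Z^2,  H_2 ≅ Z.

K has 9 vertices, 27 edges, 18 triangles.
rank ∂_0 = 0, rank ∂_1 = 8 ⇒ b_0 = 9 − 0 − 8 = 1; all invariant factors of ∂_1 are 1 so no torsion. So H_0 = Z.
rank ∂_1 = 8, rank ∂_2 = 17 ⇒ b_1 = 27 − 8 − 17 = 2; all invariant factors of ∂_2 are 1 so no torsion. So H_1 = Z^2.
rank ∂_2 = 17, rank ∂_3 = 0 ⇒ b_2 = 18 − 17 − 0 = 1. So H_2 = Z.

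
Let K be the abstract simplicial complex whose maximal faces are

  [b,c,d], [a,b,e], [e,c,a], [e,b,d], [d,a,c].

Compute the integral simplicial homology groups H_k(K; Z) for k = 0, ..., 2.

H_0 = Z,  H_1 = Z,  H_2 = 0.

Fix the vertex order a < b < c < d < e and write every simplex with vertices in increasing order. Then dim K = 2 and the simplices of K are:

  0-simplices (5): a, b, c, d, e
  1-simplices (10): ab, ac, ad, ae, bc, bd, be, cd, ce, de
  2-simplices (5): abe, acd, ace, bcd, bde

giving chain groups C_0 ≅ Z^5, C_1 ≅ Z^10, C_2 ≅ Z^5.

Boundary ∂_1: C_1 → C_0 maps an edge to its endpoints' difference, ∂[p,q] = q − p. For instance
  ∂de = e − d.
The resulting 5×10 matrix has rank 4, and its Smith normal form has invariant factors (1,1,1,1).

Boundary ∂_2: C_2 → C_1 sends each 2-simplex [p,q,r] to [q,r] − [p,r] + [p,q]. For instance
  ∂bcd = cd − bd + bc,
  ∂bde = de − be + bd.
As a 10×5 matrix over Z this has rank 5, with invariant factors (1,1,1,1,1).

From H_k ≅ ker(∂_k) / im(∂_{k+1}) we obtain:

  H_0: rank C_0 − rank ∂_1 = 5 − 4 = 1, and the invariant factors of ∂_1 are all 1, so H_0 = Z.
  H_1: rank ker ∂_1 − rank ∂_2 = (10 − 4) − 5 = 1, and the invariant factors of ∂_2 are all 1, so H_1 = Z.
  H_2: rank ker ∂_2 − rank ∂_3 = (5 − 5) − 0 = 0, and there is no ∂_3, so H_2 = 0.

As a check, the Euler characteristic is 5 − 10 + 5 = 0, which agrees with 1 − 1 + 0 = 0.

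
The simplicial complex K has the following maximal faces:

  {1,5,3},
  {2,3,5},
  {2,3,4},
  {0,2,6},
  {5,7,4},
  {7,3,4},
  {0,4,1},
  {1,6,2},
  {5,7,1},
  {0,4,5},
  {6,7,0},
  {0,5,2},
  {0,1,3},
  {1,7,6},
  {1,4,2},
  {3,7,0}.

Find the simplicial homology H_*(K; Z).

H_0 = Z,  H_1 = Z^2,  H_2 = Z.

Take the total order 0 < 1 < 2 < 3 < 4 < 5 < 6 < 7 on the vertex set. Then K (dimension 2) consists of the simplices:

  0-simplices (8): [0], [1], [2], [3], [4], [5], [6], [7]
  1-simplices (24): (24 of them)
  2-simplices (16): [0,1,3], [0,1,4], [0,2,5], [0,2,6], [0,3,7], [0,4,5], [0,6,7], [1,2,4], [1,2,6], [1,3,5], [1,5,7], [1,6,7], [2,3,4], [2,3,5], [3,4,7], [4,5,7]

Hence C_0 ≅ Z^8, C_1 ≅ Z^24, C_2 ≅ Z^16.

The boundary map ∂_1: C_1 → C_0 maps an edge to its endpoints' difference, ∂[p,q] = q − p. For instance
  ∂[0,2] = [2] − [0].
The resulting 8×24 matrix has rank 7, and its Smith normal form has invariant factors (1,1,1,1,1,1,1).

Boundary ∂_2: C_2 → C_1 acts by ∂[p,q,r] = [q,r] − [p,r] + [p,q]. For instance
  ∂[1,5,7] = [5,7] − [1,7] + [1,5],
  ∂[1,6,7] = [6,7] − [1,7] + [1,6].
The 24×16 boundary matrix has rank 15 and Smith normal form diag(1,1,1,1,1,1,1,1,1,1,1,1,1,1,1).

Reading off H_k = ker ∂_k / im ∂_{k+1}:

  H_0: rank C_0 − rank ∂_1 = 8 − 7 = 1, and the invariant factors of ∂_1 are all 1, so H_0 ≅ Z.
  H_1: rank ker ∂_1 − rank ∂_2 = (24 − 7) − 15 = 2, and the invariant factors of ∂_2 are all 1, so H_1 ≅ Z^2.
  H_2: rank ker ∂_2 − rank ∂_3 = (16 − 15) − 0 = 1, and there is no ∂_3, so H_2 ≅ Z.

(K is a triangulation of the torus T^2.)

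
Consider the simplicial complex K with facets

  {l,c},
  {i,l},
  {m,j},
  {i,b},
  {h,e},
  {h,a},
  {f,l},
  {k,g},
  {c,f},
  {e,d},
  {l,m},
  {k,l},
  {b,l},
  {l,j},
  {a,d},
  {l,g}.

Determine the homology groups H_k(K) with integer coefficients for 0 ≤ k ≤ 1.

K has 13 vertices, 16 edges.
rank ∂_0 = 0, rank ∂_1 = 11 ⇒ b_0 = 13 − 0 − 11 = 2; all invariant factors of ∂_1 are 1 so no torsion. So H_0 = Z^2.
rank ∂_1 = 11, rank ∂_2 = 0 ⇒ b_1 = 16 − 11 − 0 = 5. So H_1 = Z^5.

H_0 = Z^2,  H_1 = Z^5.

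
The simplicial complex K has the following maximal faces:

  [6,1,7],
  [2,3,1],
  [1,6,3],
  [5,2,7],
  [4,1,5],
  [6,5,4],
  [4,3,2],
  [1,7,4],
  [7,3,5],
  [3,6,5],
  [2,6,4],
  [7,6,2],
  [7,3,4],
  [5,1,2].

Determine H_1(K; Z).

H_1 ≅ Z^2.

Take the total order 1 < 2 < 3 < 4 < 5 < 6 < 7 on the vertex set. Then K (dimension 2) consists of the simplices:

  0-simplices (7): [1], [2], [3], [4], [5], [6], [7]
  1-simplices (21): [1,2], [1,3], [1,4], [1,5], [1,6], [1,7], [2,3], [2,4], [2,5], [2,6], [2,7], [3,4], [3,5], [3,6], [3,7], [4,5], [4,6], [4,7], [5,6], [5,7], [6,7]
  2-simplices (14): [1,2,3], [1,2,5], [1,3,6], [1,4,5], [1,4,7], [1,6,7], [2,3,4], [2,4,6], [2,5,7], [2,6,7], [3,4,7], [3,5,6], [3,5,7], [4,5,6]

so the chain groups are C_0 ≅ Z^7, C_1 ≅ Z^21, C_2 ≅ Z^14.

The boundary map ∂_1: C_1 → C_0 maps an edge to its endpoints' difference, ∂[p,q] = q − p.
The 7×21 boundary matrix has rank 6 and Smith normal form diag(1,1,1,1,1,1).

Boundary ∂_2: C_2 → C_1 acts by ∂[p,q,r] = [q,r] − [p,r] + [p,q]. For instance
  ∂[2,4,6] = [4,6] − [2,6] + [2,4],
  ∂[1,4,7] = [4,7] − [1,7] + [1,4].
This gives a 21×14 integer matrix of rank 13; reducing to Smith normal form yields diagonal entries (1,1,1,1,1,1,1,1,1,1,1,1,1).

Computing H_k = (kernel of ∂_k) / (image of ∂_{k+1}):

  H_1: rank ker ∂_1 − rank ∂_2 = (21 − 6) − 13 = 2, and the invariant factors of ∂_2 are all 1, so H_1 = Z^2.

(K is a triangulation of the torus T^2.)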